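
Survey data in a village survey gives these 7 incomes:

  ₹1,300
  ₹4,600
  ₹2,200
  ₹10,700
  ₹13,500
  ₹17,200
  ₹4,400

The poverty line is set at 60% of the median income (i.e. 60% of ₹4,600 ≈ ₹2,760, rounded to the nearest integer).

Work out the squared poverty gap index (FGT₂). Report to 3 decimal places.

0.046

Below the line: ₹1,300, ₹2,200 (q = 2 of N = 7).
Shortfall ratios: (2760−1300)/2760 = 0.5290; (2760−2200)/2760 = 0.2029.
Squared: 0.2798; 0.0412.
Sum = 0.320993; P₂ = 0.320993 / 7 = 0.046.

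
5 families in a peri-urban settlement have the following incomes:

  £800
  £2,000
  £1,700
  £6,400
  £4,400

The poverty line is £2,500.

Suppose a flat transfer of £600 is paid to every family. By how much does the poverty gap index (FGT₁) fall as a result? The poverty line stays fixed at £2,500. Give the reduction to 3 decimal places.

Before: below the line — £800, £1,700, £2,000; poverty gap index (FGT₁) = 0.24000.
After the £600 transfer: below the line — £1,400, £2,300; poverty gap index (FGT₁) = 0.10400.
Reduction = 0.24000 − 0.10400 = 0.136.

0.136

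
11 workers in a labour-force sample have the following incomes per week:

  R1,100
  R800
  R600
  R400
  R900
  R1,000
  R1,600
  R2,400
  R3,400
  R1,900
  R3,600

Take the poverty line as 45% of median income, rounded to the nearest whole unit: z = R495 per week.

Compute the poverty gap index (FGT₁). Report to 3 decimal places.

0.017

Poor units: R400 (q = 1 of N = 11).
Normalized shortfalls: (495−400)/495 = 0.1919.
Σ = 0.191919. Dividing by the full population N = 11 gives P₁ = 0.017.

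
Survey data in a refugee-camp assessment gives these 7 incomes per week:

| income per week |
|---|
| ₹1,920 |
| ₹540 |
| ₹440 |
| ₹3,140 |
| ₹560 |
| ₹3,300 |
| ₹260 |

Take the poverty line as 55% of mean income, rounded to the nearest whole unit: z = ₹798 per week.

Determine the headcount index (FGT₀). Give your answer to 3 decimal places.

4 of the 7 respondents have income below ₹798.
H = 4/7 = 0.571.

0.571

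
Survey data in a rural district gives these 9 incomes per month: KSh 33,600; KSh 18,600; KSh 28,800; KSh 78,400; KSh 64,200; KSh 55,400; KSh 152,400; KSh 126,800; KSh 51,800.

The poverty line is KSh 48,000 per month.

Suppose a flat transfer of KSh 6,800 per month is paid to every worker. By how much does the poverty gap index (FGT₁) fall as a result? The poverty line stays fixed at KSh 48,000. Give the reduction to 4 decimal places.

0.0472

Before: below the line — KSh 18,600, KSh 28,800, KSh 33,600; poverty gap index (FGT₁) = 0.145833.
After the KSh 6,800 transfer: below the line — KSh 25,400, KSh 35,600, KSh 40,400; poverty gap index (FGT₁) = 0.098611.
Reduction = 0.145833 − 0.098611 = 0.0472.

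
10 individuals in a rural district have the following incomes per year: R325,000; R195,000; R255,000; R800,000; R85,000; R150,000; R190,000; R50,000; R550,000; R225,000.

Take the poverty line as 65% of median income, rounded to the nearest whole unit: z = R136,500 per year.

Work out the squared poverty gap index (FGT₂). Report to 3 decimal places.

0.054

Below the line: R50,000, R85,000 (q = 2 of N = 10).
Gap ratios (z−y)/z: (136500−50000)/136500 = 0.6337; (136500−85000)/136500 = 0.3773.
Squared: 0.4016; 0.1423.
Sum = 0.543922; P₂ = 0.543922 / 10 = 0.054.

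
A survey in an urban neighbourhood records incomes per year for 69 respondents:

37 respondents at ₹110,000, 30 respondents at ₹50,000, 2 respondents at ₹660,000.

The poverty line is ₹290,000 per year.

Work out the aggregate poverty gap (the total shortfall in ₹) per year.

₹13,860,000

Below the line: 30×₹50,000, 37×₹110,000 (q = 67 of N = 69).
Individual gaps: 30×(290000−50000) = 7200000; 37×(290000−110000) = 6660000.
Aggregate gap = ₹13,860,000.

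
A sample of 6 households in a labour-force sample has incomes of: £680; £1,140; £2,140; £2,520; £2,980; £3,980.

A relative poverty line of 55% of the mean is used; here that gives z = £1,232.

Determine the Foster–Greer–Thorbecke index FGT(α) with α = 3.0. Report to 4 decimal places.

0.0151

Below the line: £680, £1,140 (q = 2 of N = 6).
Relative gaps: (1232−680)/1232 = 0.4481; (1232−1140)/1232 = 0.0747.
Raised to α = 3.0: 0.08995; 0.00042.
Sum = 0.090363; FGT(3.0) = 0.090363 / 6 = 0.0151.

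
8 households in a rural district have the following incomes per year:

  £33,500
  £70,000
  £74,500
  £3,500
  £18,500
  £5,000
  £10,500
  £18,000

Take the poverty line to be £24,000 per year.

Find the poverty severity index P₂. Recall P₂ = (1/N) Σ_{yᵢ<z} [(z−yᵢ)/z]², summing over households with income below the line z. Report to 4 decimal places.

0.2235

Below z: £3,500, £5,000, £10,500, £18,000, £18,500 (q = 5 of N = 8).
Gap ratios (z−y)/z: (24000−3500)/24000 = 0.8542; (24000−5000)/24000 = 0.7917; (24000−10500)/24000 = 0.5625; (24000−18000)/24000 = 0.2500; (24000−18500)/24000 = 0.2292.
Squared: 0.7296; 0.6267; 0.3164; 0.0625; 0.0525.
Sum = 1.787760; P₂ = 1.787760 / 8 = 0.2235.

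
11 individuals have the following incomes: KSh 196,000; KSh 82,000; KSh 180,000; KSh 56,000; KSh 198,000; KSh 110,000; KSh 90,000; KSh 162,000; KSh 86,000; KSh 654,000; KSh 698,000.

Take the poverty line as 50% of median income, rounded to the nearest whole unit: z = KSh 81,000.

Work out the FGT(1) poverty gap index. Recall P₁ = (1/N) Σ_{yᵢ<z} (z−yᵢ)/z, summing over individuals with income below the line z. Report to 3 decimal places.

Incomes under z: KSh 56,000 (q = 1 of N = 11).
Relative gaps: (81000−56000)/81000 = 0.3086.
Sum of shortfalls = 0.308642; P₁ averages over all N: 0.308642 / 11 = 0.028.

0.028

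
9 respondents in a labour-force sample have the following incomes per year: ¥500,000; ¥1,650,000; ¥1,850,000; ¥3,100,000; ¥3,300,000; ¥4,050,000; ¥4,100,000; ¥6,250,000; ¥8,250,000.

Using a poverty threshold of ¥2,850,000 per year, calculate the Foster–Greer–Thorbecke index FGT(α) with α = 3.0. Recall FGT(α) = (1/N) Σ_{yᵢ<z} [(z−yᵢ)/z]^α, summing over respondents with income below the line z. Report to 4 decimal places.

Poor units: ¥500,000, ¥1,650,000, ¥1,850,000 (q = 3 of N = 9).
Shortfall ratios: (2850000−500000)/2850000 = 0.8246; (2850000−1650000)/2850000 = 0.4211; (2850000−1850000)/2850000 = 0.3509.
Raised to α = 3.0: 0.56062; 0.07465; 0.04320.
Sum = 0.678465; FGT(3.0) = 0.678465 / 9 = 0.0754.

0.0754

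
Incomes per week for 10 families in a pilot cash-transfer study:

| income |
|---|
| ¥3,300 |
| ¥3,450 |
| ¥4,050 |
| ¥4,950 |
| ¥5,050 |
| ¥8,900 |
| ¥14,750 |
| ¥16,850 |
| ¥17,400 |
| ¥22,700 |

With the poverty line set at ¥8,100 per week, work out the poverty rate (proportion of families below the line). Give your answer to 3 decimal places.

0.500

5 of the 10 families have income below ¥8,100.
H = 5/10 = 0.500.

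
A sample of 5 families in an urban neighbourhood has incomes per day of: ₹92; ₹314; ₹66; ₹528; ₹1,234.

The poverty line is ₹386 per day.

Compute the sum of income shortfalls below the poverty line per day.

Poor units: ₹66, ₹92, ₹314 (q = 3 of N = 5).
Individual gaps: 386−66 = 320; 386−92 = 294; 386−314 = 72.
Aggregate gap = ₹686.

₹686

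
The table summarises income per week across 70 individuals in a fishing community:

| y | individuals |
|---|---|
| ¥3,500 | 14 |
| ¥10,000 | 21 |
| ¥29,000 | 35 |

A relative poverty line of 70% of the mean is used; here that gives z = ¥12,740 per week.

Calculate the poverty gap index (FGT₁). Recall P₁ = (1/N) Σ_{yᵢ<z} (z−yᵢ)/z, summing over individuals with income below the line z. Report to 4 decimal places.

0.2096

Below the line: 14×¥3,500, 21×¥10,000 (q = 35 of N = 70).
Shortfall ratios: (12740−3500)/12740 = 0.7253 (×14); (12740−10000)/12740 = 0.2151 (×21).
Σ = 14.670330. Dividing by the full population N = 70 gives P₁ = 0.2096.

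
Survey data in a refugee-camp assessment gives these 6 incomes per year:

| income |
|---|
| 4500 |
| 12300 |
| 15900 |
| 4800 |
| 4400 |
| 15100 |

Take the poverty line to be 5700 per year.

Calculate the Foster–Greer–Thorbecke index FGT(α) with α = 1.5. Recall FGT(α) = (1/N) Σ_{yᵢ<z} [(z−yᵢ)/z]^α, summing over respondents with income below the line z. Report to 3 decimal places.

Below the line: 4400, 4500, 4800 (q = 3 of N = 6).
Normalized shortfalls: (5700−4400)/5700 = 0.2281; (5700−4500)/5700 = 0.2105; (5700−4800)/5700 = 0.1579.
Raised to α = 1.5: 0.10892; 0.09660; 0.06274.
Sum = 0.268256; FGT(1.5) = 0.268256 / 6 = 0.045.

0.045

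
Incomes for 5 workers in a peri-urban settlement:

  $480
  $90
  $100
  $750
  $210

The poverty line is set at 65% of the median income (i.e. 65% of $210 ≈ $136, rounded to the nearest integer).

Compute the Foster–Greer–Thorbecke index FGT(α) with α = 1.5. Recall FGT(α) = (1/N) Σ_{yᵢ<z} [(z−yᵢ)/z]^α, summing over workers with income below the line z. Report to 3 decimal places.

0.067

Poor units: $90, $100 (q = 2 of N = 5).
Shortfall ratios: (136−90)/136 = 0.3382; (136−100)/136 = 0.2647.
Raised to α = 1.5: 0.19671; 0.13619.
Sum = 0.332901; FGT(1.5) = 0.332901 / 5 = 0.067.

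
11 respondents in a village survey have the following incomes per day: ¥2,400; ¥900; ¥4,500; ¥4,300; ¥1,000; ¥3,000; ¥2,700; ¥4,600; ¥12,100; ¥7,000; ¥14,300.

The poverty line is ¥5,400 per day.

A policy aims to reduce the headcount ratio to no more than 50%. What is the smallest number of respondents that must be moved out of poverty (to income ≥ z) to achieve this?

3

8 of the 11 respondents are poor, so H = 8/11 = 0.727.
A headcount ratio of at most 50% allows at most ⌊0.50 × 11⌋ = 5 poor respondents.
So at least 8 − 5 = 3 must be lifted.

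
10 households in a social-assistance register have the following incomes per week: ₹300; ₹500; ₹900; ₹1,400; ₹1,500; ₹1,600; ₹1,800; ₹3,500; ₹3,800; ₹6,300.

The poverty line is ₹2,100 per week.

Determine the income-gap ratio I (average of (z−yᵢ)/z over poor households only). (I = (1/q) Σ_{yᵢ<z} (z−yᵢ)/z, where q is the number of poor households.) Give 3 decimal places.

0.456

Below the line: ₹300, ₹500, ₹900, ₹1,400, ₹1,500, ₹1,600, ₹1,800 (q = 7 of N = 10).
Relative gaps: 0.8571, 0.7619, 0.5714, 0.3333, 0.2857, 0.2381, 0.1429; sum = 3.190476.
I averages over the q = 7 poor units only: 3.190476 / 7 = 0.456.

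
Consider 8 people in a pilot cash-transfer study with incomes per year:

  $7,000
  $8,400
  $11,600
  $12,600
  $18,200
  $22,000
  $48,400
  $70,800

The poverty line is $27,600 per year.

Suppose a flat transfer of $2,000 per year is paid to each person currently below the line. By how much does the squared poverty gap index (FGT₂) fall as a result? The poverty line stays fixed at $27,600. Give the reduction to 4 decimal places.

Before: below the line — $7,000, $8,400, $11,600, $12,600, $18,200, $22,000; squared poverty gap index (FGT₂) = 0.228701.
After the $2,000 transfer: below the line — $9,000, $10,400, $13,600, $14,600, $20,200, $24,000; squared poverty gap index (FGT₂) = 0.176322.
Reduction = 0.228701 − 0.176322 = 0.0524.

0.0524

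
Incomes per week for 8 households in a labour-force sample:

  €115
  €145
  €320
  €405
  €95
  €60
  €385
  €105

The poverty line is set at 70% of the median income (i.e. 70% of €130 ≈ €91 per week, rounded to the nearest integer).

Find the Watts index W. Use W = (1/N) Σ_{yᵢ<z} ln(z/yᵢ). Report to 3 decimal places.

Incomes under z: €60 (q = 1 of N = 8).
ln(z/y) terms: ln(91/60) = 0.4165.
W = 0.416515 / 8 = 0.052.

0.052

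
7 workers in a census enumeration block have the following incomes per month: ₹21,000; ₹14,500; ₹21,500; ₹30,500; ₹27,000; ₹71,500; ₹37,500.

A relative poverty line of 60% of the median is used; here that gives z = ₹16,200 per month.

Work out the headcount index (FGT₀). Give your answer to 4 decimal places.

1 of the 7 workers have income below ₹16,200.
H = 1/7 = 0.1429.

0.1429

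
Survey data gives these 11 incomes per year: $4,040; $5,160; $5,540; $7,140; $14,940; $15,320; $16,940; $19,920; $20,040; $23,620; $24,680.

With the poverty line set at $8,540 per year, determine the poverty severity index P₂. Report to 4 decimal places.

Incomes under z: $4,040, $5,160, $5,540, $7,140 (q = 4 of N = 11).
Shortfall ratios: (8540−4040)/8540 = 0.5269; (8540−5160)/8540 = 0.3958; (8540−5540)/8540 = 0.3513; (8540−7140)/8540 = 0.1639.
Squared: 0.2777; 0.1566; 0.1234; 0.0269.
Sum = 0.584581; P₂ = 0.584581 / 11 = 0.0531.

0.0531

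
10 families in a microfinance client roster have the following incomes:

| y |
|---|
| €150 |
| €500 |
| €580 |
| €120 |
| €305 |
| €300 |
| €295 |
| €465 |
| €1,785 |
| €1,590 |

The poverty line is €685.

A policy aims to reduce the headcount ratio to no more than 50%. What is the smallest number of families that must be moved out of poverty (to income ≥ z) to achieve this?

3

8 of the 10 families are poor, so H = 8/10 = 0.800.
A headcount ratio of at most 50% allows at most ⌊0.50 × 10⌋ = 5 poor families.
So at least 8 − 5 = 3 must be lifted.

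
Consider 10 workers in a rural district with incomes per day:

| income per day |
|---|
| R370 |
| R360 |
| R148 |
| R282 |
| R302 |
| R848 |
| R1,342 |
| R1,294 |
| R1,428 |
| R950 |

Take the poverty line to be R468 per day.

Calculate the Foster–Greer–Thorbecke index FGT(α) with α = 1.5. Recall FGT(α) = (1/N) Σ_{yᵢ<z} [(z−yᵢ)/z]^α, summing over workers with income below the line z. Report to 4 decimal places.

Incomes under z: R148, R282, R302, R360, R370 (q = 5 of N = 10).
Gap ratios (z−y)/z: (468−148)/468 = 0.6838; (468−282)/468 = 0.3974; (468−302)/468 = 0.3547; (468−360)/468 = 0.2308; (468−370)/468 = 0.2094.
Raised to α = 1.5: 0.56540; 0.25055; 0.21125; 0.11086; 0.09582.
Sum = 1.233884; FGT(1.5) = 1.233884 / 10 = 0.1234.

0.1234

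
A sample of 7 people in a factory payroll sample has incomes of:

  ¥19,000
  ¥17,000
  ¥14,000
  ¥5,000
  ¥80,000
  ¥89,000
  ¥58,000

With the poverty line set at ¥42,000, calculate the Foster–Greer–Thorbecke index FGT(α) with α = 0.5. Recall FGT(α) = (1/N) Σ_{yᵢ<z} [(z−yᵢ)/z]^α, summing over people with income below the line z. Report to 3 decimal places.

Incomes under z: ¥5,000, ¥14,000, ¥17,000, ¥19,000 (q = 4 of N = 7).
Normalized shortfalls: (42000−5000)/42000 = 0.8810; (42000−14000)/42000 = 0.6667; (42000−17000)/42000 = 0.5952; (42000−19000)/42000 = 0.5476.
Raised to α = 0.5: 0.93859; 0.81650; 0.77152; 0.74001.
Sum = 3.266617; FGT(0.5) = 3.266617 / 7 = 0.467.

0.467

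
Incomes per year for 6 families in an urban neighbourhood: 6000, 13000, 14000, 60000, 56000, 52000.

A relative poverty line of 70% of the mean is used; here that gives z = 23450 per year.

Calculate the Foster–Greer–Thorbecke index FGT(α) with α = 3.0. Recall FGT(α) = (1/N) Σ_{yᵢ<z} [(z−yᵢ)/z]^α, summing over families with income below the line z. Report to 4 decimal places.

Poor units: 6000, 13000, 14000 (q = 3 of N = 6).
Relative gaps: (23450−6000)/23450 = 0.7441; (23450−13000)/23450 = 0.4456; (23450−14000)/23450 = 0.4030.
Raised to α = 3.0: 0.41206; 0.08850; 0.06544.
Sum = 0.565996; FGT(3.0) = 0.565996 / 6 = 0.0943.

0.0943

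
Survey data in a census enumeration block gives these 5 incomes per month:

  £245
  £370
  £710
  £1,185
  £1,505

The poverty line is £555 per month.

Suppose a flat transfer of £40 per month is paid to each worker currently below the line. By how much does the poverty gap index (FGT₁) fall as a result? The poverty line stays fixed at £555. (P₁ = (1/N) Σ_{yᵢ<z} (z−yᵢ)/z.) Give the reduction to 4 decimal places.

Before: below the line — £245, £370; poverty gap index (FGT₁) = 0.178378.
After the £40 transfer: below the line — £285, £410; poverty gap index (FGT₁) = 0.149550.
Reduction = 0.178378 − 0.149550 = 0.0288.

0.0288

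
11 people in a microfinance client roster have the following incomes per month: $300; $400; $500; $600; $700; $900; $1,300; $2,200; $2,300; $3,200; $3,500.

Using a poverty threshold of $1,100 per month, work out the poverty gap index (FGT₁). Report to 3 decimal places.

Below the line: $300, $400, $500, $600, $700, $900 (q = 6 of N = 11).
Gap ratios (z−y)/z: (1100−300)/1100 = 0.7273; (1100−400)/1100 = 0.6364; (1100−500)/1100 = 0.5455; (1100−600)/1100 = 0.4545; (1100−700)/1100 = 0.3636; (1100−900)/1100 = 0.1818.
Σ = 2.909091. Dividing by the full population N = 11 gives P₁ = 0.264.

0.264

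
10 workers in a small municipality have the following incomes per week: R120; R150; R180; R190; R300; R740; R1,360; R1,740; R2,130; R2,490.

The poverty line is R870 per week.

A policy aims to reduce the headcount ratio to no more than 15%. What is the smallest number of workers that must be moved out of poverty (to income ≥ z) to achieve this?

5

Currently q = 6 of N = 10 are below the line (H = 0.600).
A headcount ratio of at most 15% allows at most ⌊0.15 × 10⌋ = 1 poor workers.
So at least 6 − 1 = 5 must be lifted.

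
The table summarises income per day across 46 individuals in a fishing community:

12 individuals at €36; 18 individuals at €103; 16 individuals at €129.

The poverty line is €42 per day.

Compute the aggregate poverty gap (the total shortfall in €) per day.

€72

Below z: 12×€36 (q = 12 of N = 46).
Individual gaps: 12×(42−36) = 72.
Aggregate gap = €72.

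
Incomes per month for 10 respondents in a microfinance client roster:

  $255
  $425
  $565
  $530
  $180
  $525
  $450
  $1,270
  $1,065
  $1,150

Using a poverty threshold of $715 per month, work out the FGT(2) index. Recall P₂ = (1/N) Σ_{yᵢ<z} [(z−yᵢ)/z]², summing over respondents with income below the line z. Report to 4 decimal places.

0.1457

Incomes under z: $180, $255, $425, $450, $525, $530, $565 (q = 7 of N = 10).
Gap ratios (z−y)/z: (715−180)/715 = 0.7483; (715−255)/715 = 0.6434; (715−425)/715 = 0.4056; (715−450)/715 = 0.3706; (715−525)/715 = 0.2657; (715−530)/715 = 0.2587; (715−565)/715 = 0.2098.
Squared: 0.5599; 0.4139; 0.1645; 0.1374; 0.0706; 0.0669; 0.0440.
Sum = 1.457235; P₂ = 1.457235 / 10 = 0.1457.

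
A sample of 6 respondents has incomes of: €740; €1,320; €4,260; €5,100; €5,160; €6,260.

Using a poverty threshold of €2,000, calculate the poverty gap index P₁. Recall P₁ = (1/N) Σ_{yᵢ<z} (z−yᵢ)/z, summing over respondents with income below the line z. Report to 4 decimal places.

0.1617

Poor units: €740, €1,320 (q = 2 of N = 6).
Normalized shortfalls: (2000−740)/2000 = 0.6300; (2000−1320)/2000 = 0.3400.
Σ = 0.970000. Dividing by the full population N = 6 gives P₁ = 0.1617.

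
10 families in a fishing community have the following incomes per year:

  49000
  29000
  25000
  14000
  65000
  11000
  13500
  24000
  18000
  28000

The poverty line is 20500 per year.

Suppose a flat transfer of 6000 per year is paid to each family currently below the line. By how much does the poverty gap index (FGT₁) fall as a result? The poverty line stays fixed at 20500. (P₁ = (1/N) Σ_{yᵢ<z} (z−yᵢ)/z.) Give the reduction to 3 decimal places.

0.100

Before: below the line — 11000, 13500, 14000, 18000; poverty gap index (FGT₁) = 0.12439.
After the 6000 transfer: below the line — 17000, 19500, 20000; poverty gap index (FGT₁) = 0.02439.
Reduction = 0.12439 − 0.02439 = 0.100.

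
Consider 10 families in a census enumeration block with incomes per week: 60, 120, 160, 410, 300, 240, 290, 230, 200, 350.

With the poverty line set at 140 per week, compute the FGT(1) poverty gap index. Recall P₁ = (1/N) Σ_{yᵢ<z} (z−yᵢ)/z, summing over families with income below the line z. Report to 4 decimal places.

0.0714

Poor units: 60, 120 (q = 2 of N = 10).
Gap ratios (z−y)/z: (140−60)/140 = 0.5714; (140−120)/140 = 0.1429.
Σ = 0.714286. Dividing by the full population N = 10 gives P₁ = 0.0714.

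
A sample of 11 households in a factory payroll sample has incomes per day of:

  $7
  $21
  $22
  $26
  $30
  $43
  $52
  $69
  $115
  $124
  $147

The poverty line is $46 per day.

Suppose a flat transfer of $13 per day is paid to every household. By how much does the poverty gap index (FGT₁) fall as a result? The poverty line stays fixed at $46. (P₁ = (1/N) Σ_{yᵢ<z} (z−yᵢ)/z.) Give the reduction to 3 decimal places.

0.134

Before: below the line — $7, $21, $22, $26, $30, $43; poverty gap index (FGT₁) = 0.25099.
After the $13 transfer: below the line — $20, $34, $35, $39, $43; poverty gap index (FGT₁) = 0.11660.
Reduction = 0.25099 − 0.11660 = 0.134.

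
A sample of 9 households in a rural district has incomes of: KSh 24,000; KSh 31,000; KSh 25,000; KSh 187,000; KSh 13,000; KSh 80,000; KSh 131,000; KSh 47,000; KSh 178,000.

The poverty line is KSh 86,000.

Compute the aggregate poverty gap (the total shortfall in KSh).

KSh 296,000

Below the line: KSh 13,000, KSh 24,000, KSh 25,000, KSh 31,000, KSh 47,000, KSh 80,000 (q = 6 of N = 9).
Individual gaps: 86000−13000 = 73000; 86000−24000 = 62000; 86000−25000 = 61000; 86000−31000 = 55000; 86000−47000 = 39000; 86000−80000 = 6000.
Aggregate gap = KSh 296,000.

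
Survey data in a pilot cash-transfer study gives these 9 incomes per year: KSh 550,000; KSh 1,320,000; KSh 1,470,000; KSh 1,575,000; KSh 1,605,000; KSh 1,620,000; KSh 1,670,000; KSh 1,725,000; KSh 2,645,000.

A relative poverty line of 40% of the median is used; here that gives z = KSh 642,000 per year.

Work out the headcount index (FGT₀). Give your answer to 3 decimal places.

1 of the 9 respondents have income below KSh 642,000.
H = 1/9 = 0.111.

0.111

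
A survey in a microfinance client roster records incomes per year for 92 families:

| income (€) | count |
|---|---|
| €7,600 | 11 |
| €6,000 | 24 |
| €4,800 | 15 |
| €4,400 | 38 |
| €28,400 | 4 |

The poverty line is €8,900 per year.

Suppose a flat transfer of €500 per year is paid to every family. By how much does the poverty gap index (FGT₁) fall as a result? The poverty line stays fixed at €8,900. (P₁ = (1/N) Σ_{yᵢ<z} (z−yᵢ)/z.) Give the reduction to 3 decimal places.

0.054

Before: below the line — 38×€4,400, 15×€4,800, 24×€6,000, 11×€7,600; poverty gap index (FGT₁) = 0.38642.
After the €500 transfer: below the line — 38×€4,900, 15×€5,300, 24×€6,500, 11×€8,100; poverty gap index (FGT₁) = 0.33268.
Reduction = 0.38642 − 0.33268 = 0.054.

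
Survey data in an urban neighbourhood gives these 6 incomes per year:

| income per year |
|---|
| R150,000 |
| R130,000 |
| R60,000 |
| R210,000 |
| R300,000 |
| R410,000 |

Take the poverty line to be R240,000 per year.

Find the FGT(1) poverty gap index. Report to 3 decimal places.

0.285

Incomes under z: R60,000, R130,000, R150,000, R210,000 (q = 4 of N = 6).
Shortfall ratios: (240000−60000)/240000 = 0.7500; (240000−130000)/240000 = 0.4583; (240000−150000)/240000 = 0.3750; (240000−210000)/240000 = 0.1250.
Σ = 1.708333. Dividing by the full population N = 6 gives P₁ = 0.285.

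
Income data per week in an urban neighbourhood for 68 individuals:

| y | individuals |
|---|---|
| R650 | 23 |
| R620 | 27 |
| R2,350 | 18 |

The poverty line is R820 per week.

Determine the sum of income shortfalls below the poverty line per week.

R9,310

Incomes under z: 27×R620, 23×R650 (q = 50 of N = 68).
Individual gaps: 27×(820−620) = 5400; 23×(820−650) = 3910.
Aggregate gap = R9,310.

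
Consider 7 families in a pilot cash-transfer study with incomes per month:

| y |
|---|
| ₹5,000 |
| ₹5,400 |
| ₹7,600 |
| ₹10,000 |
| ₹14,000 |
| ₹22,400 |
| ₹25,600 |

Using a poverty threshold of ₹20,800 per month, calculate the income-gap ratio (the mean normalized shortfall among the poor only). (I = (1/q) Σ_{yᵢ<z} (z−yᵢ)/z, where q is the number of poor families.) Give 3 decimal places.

Incomes under z: ₹5,000, ₹5,400, ₹7,600, ₹10,000, ₹14,000 (q = 5 of N = 7).
Shortfall ratios (z−y)/z: 0.7596, 0.7404, 0.6346, 0.5192, 0.3269; sum = 2.980769.
The income-gap ratio divides by q (the poor only): 2.980769 / 5 = 0.596.

0.596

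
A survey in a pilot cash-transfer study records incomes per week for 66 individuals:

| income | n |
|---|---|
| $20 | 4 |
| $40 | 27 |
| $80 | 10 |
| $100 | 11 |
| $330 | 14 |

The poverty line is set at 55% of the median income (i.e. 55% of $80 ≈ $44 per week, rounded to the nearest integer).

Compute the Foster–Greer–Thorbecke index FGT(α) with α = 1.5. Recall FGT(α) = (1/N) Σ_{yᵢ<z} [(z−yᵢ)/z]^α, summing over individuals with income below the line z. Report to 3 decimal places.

Below the line: 4×$20, 27×$40 (q = 31 of N = 66).
Normalized shortfalls: (44−20)/44 = 0.5455 (×4); (44−40)/44 = 0.0909 (×27).
Raised to α = 1.5: 0.40284 (×4); 0.02741 (×27).
Sum = 2.351453; FGT(1.5) = 2.351453 / 66 = 0.036.

0.036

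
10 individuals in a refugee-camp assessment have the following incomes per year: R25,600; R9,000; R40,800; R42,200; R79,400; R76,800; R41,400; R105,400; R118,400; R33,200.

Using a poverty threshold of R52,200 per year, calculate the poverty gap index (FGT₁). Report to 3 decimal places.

0.232

Below the line: R9,000, R25,600, R33,200, R40,800, R41,400, R42,200 (q = 6 of N = 10).
Relative gaps: (52200−9000)/52200 = 0.8276; (52200−25600)/52200 = 0.5096; (52200−33200)/52200 = 0.3640; (52200−40800)/52200 = 0.2184; (52200−41400)/52200 = 0.2069; (52200−42200)/52200 = 0.1916.
Sum of shortfalls = 2.318008; P₁ averages over all N: 2.318008 / 10 = 0.232.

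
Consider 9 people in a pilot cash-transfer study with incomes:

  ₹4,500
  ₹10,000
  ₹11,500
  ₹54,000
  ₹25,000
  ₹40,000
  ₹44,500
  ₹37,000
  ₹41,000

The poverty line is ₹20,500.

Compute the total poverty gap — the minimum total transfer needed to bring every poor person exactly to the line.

Poor units: ₹4,500, ₹10,000, ₹11,500 (q = 3 of N = 9).
Individual gaps: 20500−4500 = 16000; 20500−10000 = 10500; 20500−11500 = 9000.
Aggregate gap = ₹35,500.

₹35,500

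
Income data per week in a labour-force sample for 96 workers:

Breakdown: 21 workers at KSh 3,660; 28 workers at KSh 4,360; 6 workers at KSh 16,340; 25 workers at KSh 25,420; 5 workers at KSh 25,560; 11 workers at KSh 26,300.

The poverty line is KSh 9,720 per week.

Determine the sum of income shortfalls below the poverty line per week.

Below z: 21×KSh 3,660, 28×KSh 4,360 (q = 49 of N = 96).
Individual gaps: 21×(9720−3660) = 127260; 28×(9720−4360) = 150080.
Aggregate gap = KSh 277,340.

KSh 277,340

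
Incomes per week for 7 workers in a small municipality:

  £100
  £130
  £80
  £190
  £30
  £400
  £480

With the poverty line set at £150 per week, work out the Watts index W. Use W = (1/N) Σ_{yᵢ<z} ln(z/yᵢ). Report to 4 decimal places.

Poor units: £30, £80, £100, £130 (q = 4 of N = 7).
Log gaps: ln(150/30) = 1.6094; ln(150/80) = 0.6286; ln(150/100) = 0.4055; ln(150/130) = 0.1431.
W = 2.786613 / 7 = 0.3981.

0.3981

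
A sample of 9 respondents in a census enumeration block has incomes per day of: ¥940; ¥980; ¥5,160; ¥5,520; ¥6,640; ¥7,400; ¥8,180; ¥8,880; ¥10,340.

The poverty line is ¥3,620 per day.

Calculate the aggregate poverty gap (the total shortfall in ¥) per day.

Below the line: ¥940, ¥980 (q = 2 of N = 9).
Individual gaps: 3620−940 = 2680; 3620−980 = 2640.
Aggregate gap = ¥5,320.

¥5,320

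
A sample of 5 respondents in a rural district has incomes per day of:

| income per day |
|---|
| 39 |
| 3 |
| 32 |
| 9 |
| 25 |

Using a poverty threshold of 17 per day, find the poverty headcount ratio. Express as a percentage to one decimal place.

2 of the 5 respondents have income below 17.
H = 2/5 = 40.0%.

40.0%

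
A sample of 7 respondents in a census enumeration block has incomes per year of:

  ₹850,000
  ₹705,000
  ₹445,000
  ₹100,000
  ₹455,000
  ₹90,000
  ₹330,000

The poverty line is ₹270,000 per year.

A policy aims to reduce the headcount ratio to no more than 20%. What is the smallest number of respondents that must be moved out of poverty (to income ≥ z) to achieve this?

1

Currently q = 2 of N = 7 are below the line (H = 0.286).
A headcount ratio of at most 20% allows at most ⌊0.20 × 7⌋ = 1 poor respondents.
So at least 2 − 1 = 1 must be lifted.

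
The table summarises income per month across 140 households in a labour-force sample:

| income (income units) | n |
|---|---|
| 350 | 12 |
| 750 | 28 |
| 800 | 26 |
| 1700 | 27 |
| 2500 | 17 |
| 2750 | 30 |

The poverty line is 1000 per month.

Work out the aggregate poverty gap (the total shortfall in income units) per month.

Below the line: 12×350, 28×750, 26×800 (q = 66 of N = 140).
Individual gaps: 12×(1000−350) = 7800; 28×(1000−750) = 7000; 26×(1000−800) = 5200.
Aggregate gap = 20000.

20000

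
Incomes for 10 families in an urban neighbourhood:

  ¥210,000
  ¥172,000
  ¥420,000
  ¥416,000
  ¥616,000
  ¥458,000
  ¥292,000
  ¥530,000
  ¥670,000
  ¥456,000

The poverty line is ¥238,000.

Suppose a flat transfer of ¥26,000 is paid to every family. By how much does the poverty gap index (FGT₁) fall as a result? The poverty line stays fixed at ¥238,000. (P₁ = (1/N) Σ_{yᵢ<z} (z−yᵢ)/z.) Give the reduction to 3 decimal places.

Before: below the line — ¥172,000, ¥210,000; poverty gap index (FGT₁) = 0.03950.
After the ¥26,000 transfer: below the line — ¥198,000, ¥236,000; poverty gap index (FGT₁) = 0.01765.
Reduction = 0.03950 − 0.01765 = 0.022.

0.022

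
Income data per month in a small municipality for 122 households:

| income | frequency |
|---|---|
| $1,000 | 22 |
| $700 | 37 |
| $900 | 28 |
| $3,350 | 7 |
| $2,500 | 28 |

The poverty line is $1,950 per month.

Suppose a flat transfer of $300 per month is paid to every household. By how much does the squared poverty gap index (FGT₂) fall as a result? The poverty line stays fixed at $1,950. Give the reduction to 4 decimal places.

Before: below the line — 37×$700, 28×$900, 22×$1,000; squared poverty gap index (FGT₂) = 0.233965.
After the $300 transfer: below the line — 37×$1,000, 28×$1,200, 22×$1,300; squared poverty gap index (FGT₂) = 0.125969.
Reduction = 0.233965 − 0.125969 = 0.1080.

0.1080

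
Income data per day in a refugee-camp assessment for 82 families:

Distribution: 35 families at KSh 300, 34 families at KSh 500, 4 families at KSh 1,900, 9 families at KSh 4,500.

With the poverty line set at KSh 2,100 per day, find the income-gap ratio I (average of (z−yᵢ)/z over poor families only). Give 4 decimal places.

Poor units: 35×KSh 300, 34×KSh 500, 4×KSh 1,900 (q = 73 of N = 82).
Shortfall ratios (z−y)/z: 0.8571 (×35), 0.7619 (×34), 0.0952 (×4); sum = 56.285714.
I averages over the q = 73 poor units only: 56.285714 / 73 = 0.7710.

0.7710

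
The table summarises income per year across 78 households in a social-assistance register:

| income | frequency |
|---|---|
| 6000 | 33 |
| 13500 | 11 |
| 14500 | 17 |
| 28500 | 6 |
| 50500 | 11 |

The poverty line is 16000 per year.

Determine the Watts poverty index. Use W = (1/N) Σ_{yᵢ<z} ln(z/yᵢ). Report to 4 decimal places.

Incomes under z: 33×6000, 11×13500, 17×14500 (q = 61 of N = 78).
Log gaps: ln(16000/6000) = 0.9808 (×33); ln(16000/13500) = 0.1699 (×11); ln(16000/14500) = 0.0984 (×17).
W = 35.909736 / 78 = 0.4604.

0.4604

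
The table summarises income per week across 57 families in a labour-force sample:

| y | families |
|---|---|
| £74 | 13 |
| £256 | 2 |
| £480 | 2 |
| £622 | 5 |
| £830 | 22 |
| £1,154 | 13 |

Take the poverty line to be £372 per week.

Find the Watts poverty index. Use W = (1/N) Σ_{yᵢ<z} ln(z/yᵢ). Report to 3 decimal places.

0.381

Poor units: 13×£74, 2×£256 (q = 15 of N = 57).
Log shortfalls: ln(372/74) = 1.6148 (×13); ln(372/256) = 0.3737 (×2).
W = 21.740207 / 57 = 0.381.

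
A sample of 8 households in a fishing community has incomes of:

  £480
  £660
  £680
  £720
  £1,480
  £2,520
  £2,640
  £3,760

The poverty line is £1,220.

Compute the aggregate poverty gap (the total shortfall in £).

Poor units: £480, £660, £680, £720 (q = 4 of N = 8).
Individual gaps: 1220−480 = 740; 1220−660 = 560; 1220−680 = 540; 1220−720 = 500.
Aggregate gap = £2,340.

£2,340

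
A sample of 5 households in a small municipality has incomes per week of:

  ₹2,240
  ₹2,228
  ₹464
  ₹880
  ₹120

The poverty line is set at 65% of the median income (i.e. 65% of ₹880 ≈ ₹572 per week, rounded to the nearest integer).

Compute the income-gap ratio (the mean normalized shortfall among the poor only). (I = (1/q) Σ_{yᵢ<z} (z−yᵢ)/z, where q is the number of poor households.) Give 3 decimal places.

Poor units: ₹120, ₹464 (q = 2 of N = 5).
Shortfall ratios (z−y)/z: 0.7902, 0.1888; sum = 0.979021.
I averages over the q = 2 poor units only: 0.979021 / 2 = 0.490.

0.490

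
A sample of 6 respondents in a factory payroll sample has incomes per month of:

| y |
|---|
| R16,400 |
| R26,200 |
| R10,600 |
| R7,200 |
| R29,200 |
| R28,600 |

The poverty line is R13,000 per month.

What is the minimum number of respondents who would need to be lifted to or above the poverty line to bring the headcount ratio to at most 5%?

2

Currently q = 2 of N = 6 are below the line (H = 0.333).
A headcount ratio of at most 5% allows at most ⌊0.05 × 6⌋ = 0 poor respondents.
So at least 2 − 0 = 2 must be lifted.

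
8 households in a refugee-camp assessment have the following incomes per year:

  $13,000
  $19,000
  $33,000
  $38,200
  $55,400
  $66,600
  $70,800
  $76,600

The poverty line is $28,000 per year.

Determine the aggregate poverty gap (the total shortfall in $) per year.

Below z: $13,000, $19,000 (q = 2 of N = 8).
Individual gaps: 28000−13000 = 15000; 28000−19000 = 9000.
Aggregate gap = $24,000.

$24,000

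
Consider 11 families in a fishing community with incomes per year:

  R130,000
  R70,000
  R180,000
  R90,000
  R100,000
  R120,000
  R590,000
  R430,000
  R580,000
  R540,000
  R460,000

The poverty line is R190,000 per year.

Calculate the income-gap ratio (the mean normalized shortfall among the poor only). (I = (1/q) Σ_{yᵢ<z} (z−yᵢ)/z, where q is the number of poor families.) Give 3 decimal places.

Below z: R70,000, R90,000, R100,000, R120,000, R130,000, R180,000 (q = 6 of N = 11).
Relative gaps: 0.6316, 0.5263, 0.4737, 0.3684, 0.3158, 0.0526; sum = 2.368421.
I averages over the q = 6 poor units only: 2.368421 / 6 = 0.395.

0.395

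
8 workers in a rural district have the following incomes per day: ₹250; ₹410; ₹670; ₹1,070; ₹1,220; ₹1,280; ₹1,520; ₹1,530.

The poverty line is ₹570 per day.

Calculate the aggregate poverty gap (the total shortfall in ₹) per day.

Incomes under z: ₹250, ₹410 (q = 2 of N = 8).
Individual gaps: 570−250 = 320; 570−410 = 160.
Aggregate gap = ₹480.

₹480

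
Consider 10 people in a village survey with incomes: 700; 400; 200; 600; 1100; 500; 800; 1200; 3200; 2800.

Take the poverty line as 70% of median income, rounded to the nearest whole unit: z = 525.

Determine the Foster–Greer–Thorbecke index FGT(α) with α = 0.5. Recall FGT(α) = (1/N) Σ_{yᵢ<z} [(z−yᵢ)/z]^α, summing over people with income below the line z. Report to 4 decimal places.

Below z: 200, 400, 500 (q = 3 of N = 10).
Gap ratios (z−y)/z: (525−200)/525 = 0.6190; (525−400)/525 = 0.2381; (525−500)/525 = 0.0476.
Raised to α = 0.5: 0.78680; 0.48795; 0.21822.
Sum = 1.492964; FGT(0.5) = 1.492964 / 10 = 0.1493.

0.1493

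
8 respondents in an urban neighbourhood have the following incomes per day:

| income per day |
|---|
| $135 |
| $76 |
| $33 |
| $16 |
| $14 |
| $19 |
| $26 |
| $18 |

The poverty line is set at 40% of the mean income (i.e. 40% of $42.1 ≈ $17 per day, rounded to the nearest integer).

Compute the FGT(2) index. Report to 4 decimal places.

0.0043

Incomes under z: $14, $16 (q = 2 of N = 8).
Shortfall ratios: (17−14)/17 = 0.1765; (17−16)/17 = 0.0588.
Squared: 0.0311; 0.0035.
Sum = 0.034602; P₂ = 0.034602 / 8 = 0.0043.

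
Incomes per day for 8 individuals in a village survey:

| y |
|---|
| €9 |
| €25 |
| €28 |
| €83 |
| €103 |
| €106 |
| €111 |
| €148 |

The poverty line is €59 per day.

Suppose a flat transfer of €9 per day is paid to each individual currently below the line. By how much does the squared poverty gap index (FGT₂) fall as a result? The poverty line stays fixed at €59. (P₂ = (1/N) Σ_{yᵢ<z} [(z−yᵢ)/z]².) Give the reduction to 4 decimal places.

0.0656

Before: below the line — €9, €25, €28; squared poverty gap index (FGT₂) = 0.165793.
After the €9 transfer: below the line — €18, €34, €37; squared poverty gap index (FGT₂) = 0.100187.
Reduction = 0.165793 − 0.100187 = 0.0656.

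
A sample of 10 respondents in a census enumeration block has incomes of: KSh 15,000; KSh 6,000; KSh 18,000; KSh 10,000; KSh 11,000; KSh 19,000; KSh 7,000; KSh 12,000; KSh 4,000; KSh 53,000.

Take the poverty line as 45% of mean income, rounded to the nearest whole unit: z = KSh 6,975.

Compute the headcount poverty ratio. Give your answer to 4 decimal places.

2 of the 10 respondents have income below KSh 6,975.
H = 2/10 = 0.2000.

0.2000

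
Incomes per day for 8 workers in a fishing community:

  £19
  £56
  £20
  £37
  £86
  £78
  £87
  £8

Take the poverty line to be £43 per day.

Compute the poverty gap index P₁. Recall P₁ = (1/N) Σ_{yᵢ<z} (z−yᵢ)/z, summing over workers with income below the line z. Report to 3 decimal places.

0.256

Poor units: £8, £19, £20, £37 (q = 4 of N = 8).
Normalized shortfalls: (43−8)/43 = 0.8140; (43−19)/43 = 0.5581; (43−20)/43 = 0.5349; (43−37)/43 = 0.1395.
Sum of shortfalls = 2.046512; P₁ averages over all N: 2.046512 / 8 = 0.256.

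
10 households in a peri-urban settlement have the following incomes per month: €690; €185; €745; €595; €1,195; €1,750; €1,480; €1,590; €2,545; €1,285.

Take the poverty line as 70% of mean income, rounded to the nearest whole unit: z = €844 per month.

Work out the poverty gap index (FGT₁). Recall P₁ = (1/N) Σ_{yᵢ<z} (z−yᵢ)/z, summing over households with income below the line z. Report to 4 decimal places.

Below z: €185, €595, €690, €745 (q = 4 of N = 10).
Gap ratios (z−y)/z: (844−185)/844 = 0.7808; (844−595)/844 = 0.2950; (844−690)/844 = 0.1825; (844−745)/844 = 0.1173.
Σ = 1.375592. Dividing by the full population N = 10 gives P₁ = 0.1376.

0.1376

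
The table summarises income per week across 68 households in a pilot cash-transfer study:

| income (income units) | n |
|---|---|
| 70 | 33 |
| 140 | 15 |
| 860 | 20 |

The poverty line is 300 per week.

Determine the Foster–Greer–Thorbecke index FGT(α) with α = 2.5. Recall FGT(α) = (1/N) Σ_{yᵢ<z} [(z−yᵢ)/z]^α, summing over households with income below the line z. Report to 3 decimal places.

Incomes under z: 33×70, 15×140 (q = 48 of N = 68).
Relative gaps: (300−70)/300 = 0.7667 (×33); (300−140)/300 = 0.5333 (×15).
Raised to α = 2.5: 0.51466 (×33); 0.20773 (×15).
Sum = 20.099558; FGT(2.5) = 20.099558 / 68 = 0.296.

0.296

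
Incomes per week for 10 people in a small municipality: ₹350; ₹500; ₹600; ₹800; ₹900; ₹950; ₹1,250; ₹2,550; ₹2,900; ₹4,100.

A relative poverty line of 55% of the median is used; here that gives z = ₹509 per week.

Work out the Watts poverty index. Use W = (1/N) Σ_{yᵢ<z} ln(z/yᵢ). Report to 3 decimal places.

0.039

Poor units: ₹350, ₹500 (q = 2 of N = 10).
ln(z/y) terms: ln(509/350) = 0.3745; ln(509/500) = 0.0178.
W = 0.392355 / 10 = 0.039.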